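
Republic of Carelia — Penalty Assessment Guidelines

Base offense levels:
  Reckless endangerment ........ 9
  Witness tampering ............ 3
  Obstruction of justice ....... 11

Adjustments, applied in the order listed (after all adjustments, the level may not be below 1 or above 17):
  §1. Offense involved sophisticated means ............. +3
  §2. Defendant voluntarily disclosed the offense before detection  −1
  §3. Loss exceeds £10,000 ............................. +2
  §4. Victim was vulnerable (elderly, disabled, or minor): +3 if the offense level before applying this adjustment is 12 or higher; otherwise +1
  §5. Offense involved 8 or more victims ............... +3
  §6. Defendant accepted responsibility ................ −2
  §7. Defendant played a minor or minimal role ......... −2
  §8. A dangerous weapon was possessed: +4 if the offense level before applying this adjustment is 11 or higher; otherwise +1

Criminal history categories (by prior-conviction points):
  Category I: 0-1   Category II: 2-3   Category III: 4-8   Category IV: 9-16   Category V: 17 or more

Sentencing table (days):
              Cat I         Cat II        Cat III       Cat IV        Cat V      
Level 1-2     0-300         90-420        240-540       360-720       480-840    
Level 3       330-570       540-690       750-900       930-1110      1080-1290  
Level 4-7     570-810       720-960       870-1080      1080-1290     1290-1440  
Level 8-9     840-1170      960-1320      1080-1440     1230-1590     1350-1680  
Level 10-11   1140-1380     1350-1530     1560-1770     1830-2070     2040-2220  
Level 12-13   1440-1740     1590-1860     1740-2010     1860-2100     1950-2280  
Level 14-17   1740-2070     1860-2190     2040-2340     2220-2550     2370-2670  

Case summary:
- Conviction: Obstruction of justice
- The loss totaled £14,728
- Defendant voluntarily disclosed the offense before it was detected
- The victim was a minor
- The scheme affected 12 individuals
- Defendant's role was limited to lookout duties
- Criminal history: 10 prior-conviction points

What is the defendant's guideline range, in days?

2220-2550 days

Base offense level for obstruction of justice: 11.
§2 applies: 11 − 1 = 10.
§3 applies: 10 + 2 = 12.
§4 applies (level before this adjustment is 12 ≥ 12, so +3): 12 + 3 = 15.
§5 applies: 15 + 3 = 18.
§7 applies: 18 − 2 = 16.
Final offense level: 16.
Criminal history: 10 prior points → Category IV (9-16).
Level 16 falls in the 14-17 band.
Grid: Level 14-17 × Category IV = 2220-2550 days.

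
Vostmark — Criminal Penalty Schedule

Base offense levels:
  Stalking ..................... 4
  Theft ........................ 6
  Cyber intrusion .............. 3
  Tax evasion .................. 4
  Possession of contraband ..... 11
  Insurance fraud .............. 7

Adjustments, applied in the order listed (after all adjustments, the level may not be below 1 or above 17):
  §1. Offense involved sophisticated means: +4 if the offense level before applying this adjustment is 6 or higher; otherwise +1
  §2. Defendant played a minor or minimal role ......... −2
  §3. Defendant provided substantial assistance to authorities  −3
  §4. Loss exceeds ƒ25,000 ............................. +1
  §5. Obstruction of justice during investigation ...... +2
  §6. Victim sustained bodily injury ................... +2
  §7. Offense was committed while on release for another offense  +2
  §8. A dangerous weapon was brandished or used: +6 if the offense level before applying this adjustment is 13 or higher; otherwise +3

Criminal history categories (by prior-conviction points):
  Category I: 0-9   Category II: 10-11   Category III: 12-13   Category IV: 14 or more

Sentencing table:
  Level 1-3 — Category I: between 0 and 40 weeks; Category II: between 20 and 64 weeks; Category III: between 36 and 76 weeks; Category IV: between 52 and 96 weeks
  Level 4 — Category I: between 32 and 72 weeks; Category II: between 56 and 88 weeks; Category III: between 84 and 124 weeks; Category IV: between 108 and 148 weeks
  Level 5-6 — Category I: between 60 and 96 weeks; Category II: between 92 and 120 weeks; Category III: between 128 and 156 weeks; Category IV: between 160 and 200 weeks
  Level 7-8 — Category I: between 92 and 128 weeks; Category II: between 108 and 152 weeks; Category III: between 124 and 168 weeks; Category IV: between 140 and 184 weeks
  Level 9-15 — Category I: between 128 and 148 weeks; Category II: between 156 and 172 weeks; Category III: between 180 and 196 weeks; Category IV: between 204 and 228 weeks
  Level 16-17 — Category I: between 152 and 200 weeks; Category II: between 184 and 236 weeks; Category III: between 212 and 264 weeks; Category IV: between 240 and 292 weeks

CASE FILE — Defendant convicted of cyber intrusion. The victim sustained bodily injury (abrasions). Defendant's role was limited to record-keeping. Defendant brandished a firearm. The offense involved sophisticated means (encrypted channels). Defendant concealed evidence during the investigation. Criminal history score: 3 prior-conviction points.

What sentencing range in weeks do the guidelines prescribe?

128-148 weeks

Base offense level for cyber intrusion: 3.
§1 applies (level before this adjustment is 3 < 6, so +1): 3 + 1 = 4.
§2 applies: 4 − 2 = 2.
§3 does not apply.
§5 applies: 2 + 2 = 4.
§6 applies: 4 + 2 = 6.
§8 applies (level before this adjustment is 6 < 13, so +3): 6 + 3 = 9.
Final offense level: 9.
Criminal history: 3 prior points → Category I (0-9).
Level 9 falls in the 9-15 band.
Grid: Level 9-15 × Category I = 128-148 weeks.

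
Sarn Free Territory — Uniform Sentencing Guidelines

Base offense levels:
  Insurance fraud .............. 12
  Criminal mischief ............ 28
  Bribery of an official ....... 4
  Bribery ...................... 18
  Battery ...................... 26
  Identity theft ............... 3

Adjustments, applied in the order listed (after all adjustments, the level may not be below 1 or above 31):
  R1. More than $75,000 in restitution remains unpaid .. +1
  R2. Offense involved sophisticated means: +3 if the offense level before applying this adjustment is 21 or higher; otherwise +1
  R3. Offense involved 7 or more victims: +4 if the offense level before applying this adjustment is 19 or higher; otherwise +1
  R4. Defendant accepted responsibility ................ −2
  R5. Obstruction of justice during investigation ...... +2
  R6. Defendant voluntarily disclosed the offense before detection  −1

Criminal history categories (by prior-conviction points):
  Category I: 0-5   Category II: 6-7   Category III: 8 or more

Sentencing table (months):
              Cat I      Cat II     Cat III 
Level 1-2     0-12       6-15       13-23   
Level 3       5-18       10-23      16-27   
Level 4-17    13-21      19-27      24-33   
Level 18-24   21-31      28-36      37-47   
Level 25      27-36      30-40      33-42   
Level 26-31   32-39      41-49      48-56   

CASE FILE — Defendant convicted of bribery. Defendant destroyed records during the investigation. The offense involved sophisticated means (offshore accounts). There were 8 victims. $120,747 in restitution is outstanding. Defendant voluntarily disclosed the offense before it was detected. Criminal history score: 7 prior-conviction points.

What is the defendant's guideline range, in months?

30-40 months

Base offense level for bribery: 18.
R1 applies: 18 + 1 = 19.
R2 applies (level before this adjustment is 19 < 21, so +1): 19 + 1 = 20.
R3 applies (level before this adjustment is 20 ≥ 19, so +4): 20 + 4 = 24.
R4 does not apply.
R5 applies: 24 + 2 = 26.
R6 applies: 26 − 1 = 25.
Final offense level: 25.
Criminal history: 7 prior points → Category II (6-7).
Level 25 falls in the 25 band.
Grid: Level 25 × Category II = 30-40 months.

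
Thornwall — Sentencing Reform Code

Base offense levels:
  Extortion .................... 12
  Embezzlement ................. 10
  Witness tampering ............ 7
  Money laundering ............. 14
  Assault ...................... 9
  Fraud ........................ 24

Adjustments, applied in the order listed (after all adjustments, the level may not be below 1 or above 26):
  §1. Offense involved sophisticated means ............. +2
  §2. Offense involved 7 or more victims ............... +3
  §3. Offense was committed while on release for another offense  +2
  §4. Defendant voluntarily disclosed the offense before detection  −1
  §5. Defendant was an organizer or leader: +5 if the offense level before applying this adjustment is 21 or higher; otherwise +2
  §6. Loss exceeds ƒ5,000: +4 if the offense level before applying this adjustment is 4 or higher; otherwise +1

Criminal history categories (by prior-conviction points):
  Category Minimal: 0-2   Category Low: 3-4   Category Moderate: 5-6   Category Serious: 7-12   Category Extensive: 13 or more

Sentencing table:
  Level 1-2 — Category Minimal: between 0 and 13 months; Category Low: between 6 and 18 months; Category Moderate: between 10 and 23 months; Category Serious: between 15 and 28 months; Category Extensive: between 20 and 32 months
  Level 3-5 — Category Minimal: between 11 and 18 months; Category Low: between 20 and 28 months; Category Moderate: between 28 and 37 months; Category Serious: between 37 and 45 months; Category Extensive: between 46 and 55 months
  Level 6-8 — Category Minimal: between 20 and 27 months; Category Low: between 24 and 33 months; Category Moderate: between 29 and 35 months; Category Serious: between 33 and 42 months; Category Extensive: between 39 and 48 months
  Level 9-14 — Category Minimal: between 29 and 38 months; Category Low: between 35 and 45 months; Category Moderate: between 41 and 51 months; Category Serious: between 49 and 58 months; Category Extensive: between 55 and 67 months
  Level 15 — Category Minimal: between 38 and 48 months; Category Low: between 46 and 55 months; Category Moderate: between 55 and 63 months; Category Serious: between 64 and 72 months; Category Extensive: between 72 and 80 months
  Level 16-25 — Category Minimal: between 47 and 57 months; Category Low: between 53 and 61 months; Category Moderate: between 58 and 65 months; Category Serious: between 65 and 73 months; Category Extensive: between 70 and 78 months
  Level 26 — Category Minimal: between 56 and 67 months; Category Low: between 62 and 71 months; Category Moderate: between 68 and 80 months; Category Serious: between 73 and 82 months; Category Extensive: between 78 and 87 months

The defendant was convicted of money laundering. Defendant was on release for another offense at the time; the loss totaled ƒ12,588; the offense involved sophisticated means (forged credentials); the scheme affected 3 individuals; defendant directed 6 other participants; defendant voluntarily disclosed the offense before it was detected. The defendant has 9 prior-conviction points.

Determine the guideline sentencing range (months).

65-73 months

Base offense level for money laundering: 14.
§1 applies: 14 + 2 = 16.
§2 does not apply.
§3 applies: 16 + 2 = 18.
§4 applies: 18 − 1 = 17.
§5 applies (level before this adjustment is 17 < 21, so +2): 17 + 2 = 19.
§6 applies (level before this adjustment is 19 ≥ 4, so +4): 19 + 4 = 23.
Final offense level: 23.
Criminal history: 9 prior points → Category Serious (7-12).
Level 23 falls in the 16-25 band.
Grid: Level 16-25 × Category Serious = 65-73 months.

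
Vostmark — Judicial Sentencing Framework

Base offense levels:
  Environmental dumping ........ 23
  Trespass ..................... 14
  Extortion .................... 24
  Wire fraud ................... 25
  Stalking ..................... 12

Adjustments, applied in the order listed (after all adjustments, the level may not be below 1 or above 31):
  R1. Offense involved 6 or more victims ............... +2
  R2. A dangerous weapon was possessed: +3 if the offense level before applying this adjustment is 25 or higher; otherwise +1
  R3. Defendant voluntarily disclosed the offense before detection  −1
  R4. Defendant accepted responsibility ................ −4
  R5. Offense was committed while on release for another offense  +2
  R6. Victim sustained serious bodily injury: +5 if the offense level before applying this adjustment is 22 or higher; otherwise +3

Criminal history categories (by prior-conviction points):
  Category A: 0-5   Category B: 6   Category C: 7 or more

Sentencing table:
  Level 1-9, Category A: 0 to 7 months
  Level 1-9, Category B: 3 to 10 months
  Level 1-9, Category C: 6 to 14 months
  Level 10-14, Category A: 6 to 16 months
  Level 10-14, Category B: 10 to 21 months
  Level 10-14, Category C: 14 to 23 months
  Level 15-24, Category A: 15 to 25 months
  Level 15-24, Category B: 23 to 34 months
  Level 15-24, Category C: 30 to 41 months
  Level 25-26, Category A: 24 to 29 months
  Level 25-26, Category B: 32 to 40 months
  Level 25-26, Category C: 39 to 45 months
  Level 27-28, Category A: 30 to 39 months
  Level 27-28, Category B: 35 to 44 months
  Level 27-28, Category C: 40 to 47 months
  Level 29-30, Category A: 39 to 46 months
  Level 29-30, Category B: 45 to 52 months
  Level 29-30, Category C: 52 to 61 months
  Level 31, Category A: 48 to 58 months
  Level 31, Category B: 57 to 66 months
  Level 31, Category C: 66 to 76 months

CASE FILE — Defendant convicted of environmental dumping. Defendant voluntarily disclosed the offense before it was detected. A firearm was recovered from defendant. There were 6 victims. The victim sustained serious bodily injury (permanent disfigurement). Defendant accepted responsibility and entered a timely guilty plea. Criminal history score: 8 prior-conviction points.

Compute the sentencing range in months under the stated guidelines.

40-47 months

Base offense level for environmental dumping: 23.
R1 applies: 23 + 2 = 25.
R2 applies (level before this adjustment is 25 ≥ 25, so +3): 25 + 3 = 28.
R3 applies: 28 − 1 = 27.
R4 applies: 27 − 4 = 23.
R5 does not apply.
R6 applies (level before this adjustment is 23 ≥ 22, so +5): 23 + 5 = 28.
Final offense level: 28.
Criminal history: 8 prior points → Category C (7+).
Level 28 falls in the 27-28 band.
Grid: Level 27-28 × Category C = 40-47 months.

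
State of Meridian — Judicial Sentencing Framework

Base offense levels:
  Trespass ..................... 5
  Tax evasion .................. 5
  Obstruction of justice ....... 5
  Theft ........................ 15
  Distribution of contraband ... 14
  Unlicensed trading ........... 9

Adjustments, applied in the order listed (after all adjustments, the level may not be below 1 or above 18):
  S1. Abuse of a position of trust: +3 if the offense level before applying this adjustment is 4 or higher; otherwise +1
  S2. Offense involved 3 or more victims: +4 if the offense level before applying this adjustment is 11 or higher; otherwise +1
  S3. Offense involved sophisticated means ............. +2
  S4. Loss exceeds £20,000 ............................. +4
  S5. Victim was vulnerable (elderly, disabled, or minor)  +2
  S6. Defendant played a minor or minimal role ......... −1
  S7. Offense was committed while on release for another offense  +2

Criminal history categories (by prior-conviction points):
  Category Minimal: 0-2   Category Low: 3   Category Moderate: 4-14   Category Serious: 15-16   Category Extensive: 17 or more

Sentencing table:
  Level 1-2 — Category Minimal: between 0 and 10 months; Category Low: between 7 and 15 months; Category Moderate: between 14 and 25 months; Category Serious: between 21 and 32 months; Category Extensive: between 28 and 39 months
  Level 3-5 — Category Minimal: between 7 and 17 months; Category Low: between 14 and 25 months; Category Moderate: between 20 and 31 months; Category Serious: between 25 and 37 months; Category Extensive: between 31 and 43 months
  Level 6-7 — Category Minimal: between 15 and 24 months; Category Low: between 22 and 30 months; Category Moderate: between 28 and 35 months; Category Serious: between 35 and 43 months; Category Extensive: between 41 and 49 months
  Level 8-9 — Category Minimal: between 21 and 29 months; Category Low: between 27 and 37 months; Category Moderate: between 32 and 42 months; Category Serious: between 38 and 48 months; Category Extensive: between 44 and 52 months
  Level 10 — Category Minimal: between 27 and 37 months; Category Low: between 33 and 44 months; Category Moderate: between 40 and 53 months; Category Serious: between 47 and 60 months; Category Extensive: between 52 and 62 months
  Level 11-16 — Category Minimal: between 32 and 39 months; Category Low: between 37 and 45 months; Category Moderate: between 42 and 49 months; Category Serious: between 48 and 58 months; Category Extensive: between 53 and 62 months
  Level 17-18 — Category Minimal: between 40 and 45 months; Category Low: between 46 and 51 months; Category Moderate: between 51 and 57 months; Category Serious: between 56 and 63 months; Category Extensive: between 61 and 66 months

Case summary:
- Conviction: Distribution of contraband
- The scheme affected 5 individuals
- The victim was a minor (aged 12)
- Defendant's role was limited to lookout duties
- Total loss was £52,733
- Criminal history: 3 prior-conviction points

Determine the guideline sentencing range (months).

46-51 months

Base offense level for distribution of contraband: 14.
S2 applies (level before this adjustment is 14 ≥ 11, so +4): 14 + 4 = 18.
S4 applies: 18 + 4 = 22.
S5 applies: 22 + 2 = 24.
S6 applies: 24 − 1 = 23.
S7 does not apply.
Level 23 exceeds the maximum of 18; capped at 18.
Final offense level: 18.
Criminal history: 3 prior points → Category Low (3).
Level 18 falls in the 17-18 band.
Grid: Level 17-18 × Category Low = 46-51 months.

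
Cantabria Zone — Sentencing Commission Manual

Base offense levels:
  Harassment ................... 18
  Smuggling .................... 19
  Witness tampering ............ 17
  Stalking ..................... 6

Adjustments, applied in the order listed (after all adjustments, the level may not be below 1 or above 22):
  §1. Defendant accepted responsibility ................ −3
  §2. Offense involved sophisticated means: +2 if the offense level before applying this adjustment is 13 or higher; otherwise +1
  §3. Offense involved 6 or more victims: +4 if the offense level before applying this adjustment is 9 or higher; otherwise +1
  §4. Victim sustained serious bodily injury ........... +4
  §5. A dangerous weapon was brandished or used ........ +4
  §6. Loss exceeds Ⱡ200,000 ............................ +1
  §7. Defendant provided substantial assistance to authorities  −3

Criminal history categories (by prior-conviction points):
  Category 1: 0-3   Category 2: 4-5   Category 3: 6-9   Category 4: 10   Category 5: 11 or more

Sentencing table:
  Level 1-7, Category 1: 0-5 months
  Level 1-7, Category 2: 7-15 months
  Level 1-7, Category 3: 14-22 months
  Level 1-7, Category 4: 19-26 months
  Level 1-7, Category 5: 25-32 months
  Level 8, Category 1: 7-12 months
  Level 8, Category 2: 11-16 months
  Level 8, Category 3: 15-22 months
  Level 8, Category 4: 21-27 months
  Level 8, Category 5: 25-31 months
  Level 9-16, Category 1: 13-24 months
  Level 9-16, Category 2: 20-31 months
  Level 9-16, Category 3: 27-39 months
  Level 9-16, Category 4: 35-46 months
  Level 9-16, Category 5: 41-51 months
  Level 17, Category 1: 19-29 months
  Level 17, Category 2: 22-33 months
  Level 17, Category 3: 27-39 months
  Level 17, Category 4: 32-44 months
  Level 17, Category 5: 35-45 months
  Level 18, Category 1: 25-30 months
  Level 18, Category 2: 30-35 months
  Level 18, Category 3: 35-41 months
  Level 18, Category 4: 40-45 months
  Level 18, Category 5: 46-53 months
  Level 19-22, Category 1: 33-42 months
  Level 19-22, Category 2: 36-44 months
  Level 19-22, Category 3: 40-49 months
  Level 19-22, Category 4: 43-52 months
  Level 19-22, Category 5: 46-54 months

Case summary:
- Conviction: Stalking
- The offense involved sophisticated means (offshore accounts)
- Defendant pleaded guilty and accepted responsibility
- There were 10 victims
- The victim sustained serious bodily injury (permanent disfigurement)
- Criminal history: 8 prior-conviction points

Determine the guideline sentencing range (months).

Base offense level for stalking: 6.
§1 applies: 6 − 3 = 3.
§2 applies (level before this adjustment is 3 < 13, so +1): 3 + 1 = 4.
§3 applies (level before this adjustment is 4 < 9, so +1): 4 + 1 = 5.
§4 applies: 5 + 4 = 9.
§6 does not apply.
§7 does not apply.
Final offense level: 9.
Criminal history: 8 prior points → Category 3 (6-9).
Level 9 falls in the 9-16 band.
Grid: Level 9-16 × Category 3 = 27-39 months.

27-39 months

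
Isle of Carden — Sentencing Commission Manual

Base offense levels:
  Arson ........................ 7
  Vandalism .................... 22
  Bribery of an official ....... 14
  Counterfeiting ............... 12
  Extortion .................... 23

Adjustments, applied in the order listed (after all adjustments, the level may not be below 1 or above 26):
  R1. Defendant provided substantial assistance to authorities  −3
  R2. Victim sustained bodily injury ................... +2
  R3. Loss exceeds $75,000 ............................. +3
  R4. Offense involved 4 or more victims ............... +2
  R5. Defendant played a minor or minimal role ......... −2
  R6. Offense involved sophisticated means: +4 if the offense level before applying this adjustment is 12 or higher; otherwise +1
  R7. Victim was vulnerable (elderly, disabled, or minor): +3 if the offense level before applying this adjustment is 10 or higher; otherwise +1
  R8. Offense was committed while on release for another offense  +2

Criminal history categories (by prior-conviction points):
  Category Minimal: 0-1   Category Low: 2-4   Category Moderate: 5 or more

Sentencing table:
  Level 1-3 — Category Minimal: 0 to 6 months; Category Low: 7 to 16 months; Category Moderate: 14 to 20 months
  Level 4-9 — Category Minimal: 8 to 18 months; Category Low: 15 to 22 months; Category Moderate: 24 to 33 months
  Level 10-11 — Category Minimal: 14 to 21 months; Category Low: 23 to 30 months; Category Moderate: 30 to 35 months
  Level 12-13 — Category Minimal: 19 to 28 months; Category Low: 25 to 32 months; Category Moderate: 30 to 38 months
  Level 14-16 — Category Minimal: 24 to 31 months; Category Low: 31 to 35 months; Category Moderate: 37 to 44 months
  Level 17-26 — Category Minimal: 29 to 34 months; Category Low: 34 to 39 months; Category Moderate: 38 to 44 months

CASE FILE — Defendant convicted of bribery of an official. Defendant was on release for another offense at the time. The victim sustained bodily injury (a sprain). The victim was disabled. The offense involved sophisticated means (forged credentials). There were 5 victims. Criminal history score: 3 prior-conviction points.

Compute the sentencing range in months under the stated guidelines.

Base offense level for bribery of an official: 14.
R1 does not apply.
R2 applies: 14 + 2 = 16.
R3 does not apply.
R4 applies: 16 + 2 = 18.
R6 applies (level before this adjustment is 18 ≥ 12, so +4): 18 + 4 = 22.
R7 applies (level before this adjustment is 22 ≥ 10, so +3): 22 + 3 = 25.
R8 applies: 25 + 2 = 27.
Level 27 exceeds the maximum of 26; capped at 26.
Final offense level: 26.
Criminal history: 3 prior points → Category Low (2-4).
Level 26 falls in the 17-26 band.
Grid: Level 17-26 × Category Low = 34-39 months.

34-39 months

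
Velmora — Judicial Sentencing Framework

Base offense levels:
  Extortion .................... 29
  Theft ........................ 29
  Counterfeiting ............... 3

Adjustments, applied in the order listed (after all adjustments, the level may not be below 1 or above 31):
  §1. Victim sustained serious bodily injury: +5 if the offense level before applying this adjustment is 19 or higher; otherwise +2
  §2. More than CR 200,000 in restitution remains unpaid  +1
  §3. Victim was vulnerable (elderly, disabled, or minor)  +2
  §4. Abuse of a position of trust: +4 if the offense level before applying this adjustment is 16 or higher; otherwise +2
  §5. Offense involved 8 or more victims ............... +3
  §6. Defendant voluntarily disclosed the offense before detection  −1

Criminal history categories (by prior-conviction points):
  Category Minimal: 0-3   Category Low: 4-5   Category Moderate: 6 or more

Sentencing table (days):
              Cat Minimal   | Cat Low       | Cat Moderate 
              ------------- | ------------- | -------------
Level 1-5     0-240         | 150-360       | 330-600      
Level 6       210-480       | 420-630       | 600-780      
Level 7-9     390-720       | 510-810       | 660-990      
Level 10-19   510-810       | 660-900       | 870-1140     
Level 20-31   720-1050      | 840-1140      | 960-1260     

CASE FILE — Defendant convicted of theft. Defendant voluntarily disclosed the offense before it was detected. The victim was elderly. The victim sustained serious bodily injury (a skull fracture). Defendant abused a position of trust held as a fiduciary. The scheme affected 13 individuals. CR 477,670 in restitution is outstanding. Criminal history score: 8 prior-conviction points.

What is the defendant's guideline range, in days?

Base offense level for theft: 29.
§1 applies (level before this adjustment is 29 ≥ 19, so +5): 29 + 5 = 34.
§2 applies: 34 + 1 = 35.
§3 applies: 35 + 2 = 37.
§4 applies (level before this adjustment is 37 ≥ 16, so +4): 37 + 4 = 41.
§5 applies: 41 + 3 = 44.
§6 applies: 44 − 1 = 43.
Level 43 exceeds the maximum of 31; capped at 31.
Final offense level: 31.
Criminal history: 8 prior points → Category Moderate (6+).
Level 31 falls in the 20-31 band.
Grid: Level 20-31 × Category Moderate = 960-1260 days.

960-1260 days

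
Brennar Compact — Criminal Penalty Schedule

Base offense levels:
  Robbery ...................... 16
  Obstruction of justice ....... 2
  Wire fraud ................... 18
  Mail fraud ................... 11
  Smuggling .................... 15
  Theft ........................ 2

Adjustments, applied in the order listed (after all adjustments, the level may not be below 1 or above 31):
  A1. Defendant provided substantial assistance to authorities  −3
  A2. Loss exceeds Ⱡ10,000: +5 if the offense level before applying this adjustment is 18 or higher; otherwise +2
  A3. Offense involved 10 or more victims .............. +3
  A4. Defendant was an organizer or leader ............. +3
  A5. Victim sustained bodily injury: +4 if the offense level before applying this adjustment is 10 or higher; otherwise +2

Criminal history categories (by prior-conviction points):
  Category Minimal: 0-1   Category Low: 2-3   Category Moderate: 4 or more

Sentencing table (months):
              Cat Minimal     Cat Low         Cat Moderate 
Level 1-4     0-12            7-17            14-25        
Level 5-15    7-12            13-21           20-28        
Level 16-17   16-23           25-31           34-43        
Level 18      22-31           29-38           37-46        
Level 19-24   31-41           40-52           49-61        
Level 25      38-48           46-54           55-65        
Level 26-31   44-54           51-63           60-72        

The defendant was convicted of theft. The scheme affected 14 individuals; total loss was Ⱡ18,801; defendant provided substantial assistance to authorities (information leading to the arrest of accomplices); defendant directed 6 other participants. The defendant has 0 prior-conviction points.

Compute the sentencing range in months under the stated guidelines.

Base offense level for theft: 2.
A1 applies: 2 − 3 = -1.
A2 applies (level before this adjustment is -1 < 18, so +2): -1 + 2 = 1.
A3 applies: 1 + 3 = 4.
A4 applies: 4 + 3 = 7.
A5 does not apply.
Final offense level: 7.
Criminal history: 0 prior points → Category Minimal (0-1).
Level 7 falls in the 5-15 band.
Grid: Level 5-15 × Category Minimal = 7-12 months.

7-12 months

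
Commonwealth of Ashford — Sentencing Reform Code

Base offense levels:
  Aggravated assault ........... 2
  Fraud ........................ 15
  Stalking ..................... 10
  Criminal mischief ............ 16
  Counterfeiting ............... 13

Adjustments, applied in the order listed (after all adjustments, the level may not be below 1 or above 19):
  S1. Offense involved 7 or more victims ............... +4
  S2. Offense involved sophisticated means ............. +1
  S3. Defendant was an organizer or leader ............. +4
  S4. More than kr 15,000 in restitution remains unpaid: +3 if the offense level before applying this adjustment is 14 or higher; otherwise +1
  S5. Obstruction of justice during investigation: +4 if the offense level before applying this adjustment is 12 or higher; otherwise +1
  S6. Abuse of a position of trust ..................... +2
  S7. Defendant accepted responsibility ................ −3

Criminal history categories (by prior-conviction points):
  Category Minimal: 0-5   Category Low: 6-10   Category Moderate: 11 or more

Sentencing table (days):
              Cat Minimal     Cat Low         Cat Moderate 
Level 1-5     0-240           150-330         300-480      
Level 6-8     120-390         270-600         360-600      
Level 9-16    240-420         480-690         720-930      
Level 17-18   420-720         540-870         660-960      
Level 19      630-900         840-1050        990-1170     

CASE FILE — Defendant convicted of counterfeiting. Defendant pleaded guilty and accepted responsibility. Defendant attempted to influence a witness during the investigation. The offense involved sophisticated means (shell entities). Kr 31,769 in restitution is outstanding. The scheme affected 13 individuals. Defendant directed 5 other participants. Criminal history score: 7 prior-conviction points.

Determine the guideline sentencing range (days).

840-1050 days

Base offense level for counterfeiting: 13.
S1 applies: 13 + 4 = 17.
S2 applies: 17 + 1 = 18.
S3 applies: 18 + 4 = 22.
S4 applies (level before this adjustment is 22 ≥ 14, so +3): 22 + 3 = 25.
S5 applies (level before this adjustment is 25 ≥ 12, so +4): 25 + 4 = 29.
S7 applies: 29 − 3 = 26.
Level 26 exceeds the maximum of 19; capped at 19.
Final offense level: 19.
Criminal history: 7 prior points → Category Low (6-10).
Level 19 falls in the 19 band.
Grid: Level 19 × Category Low = 840-1050 days.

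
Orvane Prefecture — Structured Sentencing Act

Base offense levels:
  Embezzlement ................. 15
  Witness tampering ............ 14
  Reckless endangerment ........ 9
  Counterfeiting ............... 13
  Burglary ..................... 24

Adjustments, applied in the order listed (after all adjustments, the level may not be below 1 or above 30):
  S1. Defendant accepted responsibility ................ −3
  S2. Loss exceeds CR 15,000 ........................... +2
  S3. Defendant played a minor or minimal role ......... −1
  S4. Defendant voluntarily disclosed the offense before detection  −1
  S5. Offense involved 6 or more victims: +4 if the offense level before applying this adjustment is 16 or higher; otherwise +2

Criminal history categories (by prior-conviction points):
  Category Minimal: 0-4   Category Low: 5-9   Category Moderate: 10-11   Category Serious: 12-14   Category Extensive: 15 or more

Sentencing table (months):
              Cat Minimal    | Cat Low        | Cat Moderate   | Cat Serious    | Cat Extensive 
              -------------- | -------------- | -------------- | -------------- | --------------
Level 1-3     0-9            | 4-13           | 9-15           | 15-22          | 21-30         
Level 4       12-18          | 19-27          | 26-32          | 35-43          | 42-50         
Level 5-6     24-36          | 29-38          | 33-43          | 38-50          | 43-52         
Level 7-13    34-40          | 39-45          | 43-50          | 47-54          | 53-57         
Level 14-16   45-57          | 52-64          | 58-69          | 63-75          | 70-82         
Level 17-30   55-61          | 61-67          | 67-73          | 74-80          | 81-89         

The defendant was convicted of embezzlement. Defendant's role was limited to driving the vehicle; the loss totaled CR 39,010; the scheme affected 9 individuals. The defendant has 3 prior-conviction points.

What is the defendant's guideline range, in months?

Base offense level for embezzlement: 15.
S1 does not apply.
S2 applies: 15 + 2 = 17.
S3 applies: 17 − 1 = 16.
S4 does not apply.
S5 applies (level before this adjustment is 16 ≥ 16, so +4): 16 + 4 = 20.
Final offense level: 20.
Criminal history: 3 prior points → Category Minimal (0-4).
Level 20 falls in the 17-30 band.
Grid: Level 17-30 × Category Minimal = 55-61 months.

55-61 months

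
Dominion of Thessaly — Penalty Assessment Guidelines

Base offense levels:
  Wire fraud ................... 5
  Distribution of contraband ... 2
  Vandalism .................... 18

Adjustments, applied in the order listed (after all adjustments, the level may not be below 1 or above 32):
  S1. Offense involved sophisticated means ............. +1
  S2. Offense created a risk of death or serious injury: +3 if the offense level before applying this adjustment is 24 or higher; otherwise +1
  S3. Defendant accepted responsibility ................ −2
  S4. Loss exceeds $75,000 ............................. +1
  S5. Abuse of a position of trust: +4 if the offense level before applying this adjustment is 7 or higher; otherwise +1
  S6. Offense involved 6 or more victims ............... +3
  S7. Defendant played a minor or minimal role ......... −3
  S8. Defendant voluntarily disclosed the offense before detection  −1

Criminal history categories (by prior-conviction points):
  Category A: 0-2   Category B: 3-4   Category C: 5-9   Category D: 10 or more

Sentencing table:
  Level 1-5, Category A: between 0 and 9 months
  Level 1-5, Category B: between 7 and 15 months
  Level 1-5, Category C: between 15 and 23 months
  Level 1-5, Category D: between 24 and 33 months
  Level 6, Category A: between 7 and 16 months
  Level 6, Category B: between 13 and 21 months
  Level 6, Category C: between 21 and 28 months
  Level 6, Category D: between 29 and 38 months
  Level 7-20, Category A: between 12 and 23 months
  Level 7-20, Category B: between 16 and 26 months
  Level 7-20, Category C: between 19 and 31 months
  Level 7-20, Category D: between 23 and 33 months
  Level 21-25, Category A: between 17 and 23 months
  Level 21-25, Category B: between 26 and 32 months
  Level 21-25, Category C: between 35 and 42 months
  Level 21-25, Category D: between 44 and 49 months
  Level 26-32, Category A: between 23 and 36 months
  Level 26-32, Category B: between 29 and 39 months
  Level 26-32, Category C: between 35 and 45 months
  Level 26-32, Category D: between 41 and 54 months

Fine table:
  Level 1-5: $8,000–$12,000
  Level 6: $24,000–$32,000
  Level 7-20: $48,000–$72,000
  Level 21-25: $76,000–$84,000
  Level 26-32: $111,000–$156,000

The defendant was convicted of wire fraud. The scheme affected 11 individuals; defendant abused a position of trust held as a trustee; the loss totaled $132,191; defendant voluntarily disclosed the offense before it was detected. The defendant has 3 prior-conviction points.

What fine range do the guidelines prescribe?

Base offense level for wire fraud: 5.
S1 does not apply.
S3 does not apply.
S4 applies: 5 + 1 = 6.
S5 applies (level before this adjustment is 6 < 7, so +1): 6 + 1 = 7.
S6 applies: 7 + 3 = 10.
S7 does not apply.
S8 applies: 10 − 1 = 9.
Final offense level: 9.
Level 9 falls in the 7-20 band.
Fine table: Level 7-20 → $48,000–$72,000.

$48,000–$72,000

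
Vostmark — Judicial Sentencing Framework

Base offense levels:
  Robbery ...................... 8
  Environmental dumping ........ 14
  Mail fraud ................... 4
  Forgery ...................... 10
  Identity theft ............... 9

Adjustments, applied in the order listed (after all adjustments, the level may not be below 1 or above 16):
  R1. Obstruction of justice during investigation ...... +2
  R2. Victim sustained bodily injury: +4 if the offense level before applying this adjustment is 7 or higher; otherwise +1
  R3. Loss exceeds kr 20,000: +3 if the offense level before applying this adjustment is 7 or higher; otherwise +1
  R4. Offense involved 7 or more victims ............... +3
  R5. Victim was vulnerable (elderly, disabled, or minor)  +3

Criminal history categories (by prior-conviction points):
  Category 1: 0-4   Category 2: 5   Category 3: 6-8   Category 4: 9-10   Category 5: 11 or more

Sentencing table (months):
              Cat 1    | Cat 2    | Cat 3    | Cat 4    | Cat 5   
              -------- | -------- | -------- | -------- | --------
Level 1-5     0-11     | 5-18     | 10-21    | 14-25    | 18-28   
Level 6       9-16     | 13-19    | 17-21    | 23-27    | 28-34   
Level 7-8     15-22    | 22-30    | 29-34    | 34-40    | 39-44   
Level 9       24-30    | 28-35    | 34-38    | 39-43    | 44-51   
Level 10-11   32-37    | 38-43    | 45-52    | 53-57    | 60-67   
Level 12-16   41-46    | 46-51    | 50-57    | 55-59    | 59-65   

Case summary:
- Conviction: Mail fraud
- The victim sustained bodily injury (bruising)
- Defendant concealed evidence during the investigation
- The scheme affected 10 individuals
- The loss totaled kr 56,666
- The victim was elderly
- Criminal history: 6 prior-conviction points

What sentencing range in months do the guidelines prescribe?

Base offense level for mail fraud: 4.
R1 applies: 4 + 2 = 6.
R2 applies (level before this adjustment is 6 < 7, so +1): 6 + 1 = 7.
R3 applies (level before this adjustment is 7 ≥ 7, so +3): 7 + 3 = 10.
R4 applies: 10 + 3 = 13.
R5 applies: 13 + 3 = 16.
Final offense level: 16.
Criminal history: 6 prior points → Category 3 (6-8).
Level 16 falls in the 12-16 band.
Grid: Level 12-16 × Category 3 = 50-57 months.

50-57 months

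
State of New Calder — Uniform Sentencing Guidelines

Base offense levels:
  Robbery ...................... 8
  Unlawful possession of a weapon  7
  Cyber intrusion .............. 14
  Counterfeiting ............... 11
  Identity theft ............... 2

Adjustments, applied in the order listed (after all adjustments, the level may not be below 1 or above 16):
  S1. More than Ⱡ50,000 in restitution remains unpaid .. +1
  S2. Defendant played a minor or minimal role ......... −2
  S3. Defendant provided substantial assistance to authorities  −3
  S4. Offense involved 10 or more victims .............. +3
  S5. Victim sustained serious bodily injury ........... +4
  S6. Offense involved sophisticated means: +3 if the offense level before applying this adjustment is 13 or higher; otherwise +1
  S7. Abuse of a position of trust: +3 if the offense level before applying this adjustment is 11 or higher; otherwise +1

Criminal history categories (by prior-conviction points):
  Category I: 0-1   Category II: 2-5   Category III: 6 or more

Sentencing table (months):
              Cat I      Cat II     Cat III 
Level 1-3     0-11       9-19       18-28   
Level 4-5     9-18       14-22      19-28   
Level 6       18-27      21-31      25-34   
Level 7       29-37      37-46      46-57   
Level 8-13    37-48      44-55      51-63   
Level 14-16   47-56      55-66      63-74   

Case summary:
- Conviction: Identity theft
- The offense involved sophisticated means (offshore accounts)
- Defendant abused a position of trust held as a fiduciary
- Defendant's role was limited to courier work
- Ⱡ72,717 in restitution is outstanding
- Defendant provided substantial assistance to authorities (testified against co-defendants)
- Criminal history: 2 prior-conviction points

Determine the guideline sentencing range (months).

Base offense level for identity theft: 2.
S1 applies: 2 + 1 = 3.
S2 applies: 3 − 2 = 1.
S3 applies: 1 − 3 = -2.
S6 applies (level before this adjustment is -2 < 13, so +1): -2 + 1 = -1.
S7 applies (level before this adjustment is -1 < 11, so +1): -1 + 1 = 0.
Level 0 is below the minimum of 1; floored at 1.
Final offense level: 1.
Criminal history: 2 prior points → Category II (2-5).
Level 1 falls in the 1-3 band.
Grid: Level 1-3 × Category II = 9-19 months.

9-19 months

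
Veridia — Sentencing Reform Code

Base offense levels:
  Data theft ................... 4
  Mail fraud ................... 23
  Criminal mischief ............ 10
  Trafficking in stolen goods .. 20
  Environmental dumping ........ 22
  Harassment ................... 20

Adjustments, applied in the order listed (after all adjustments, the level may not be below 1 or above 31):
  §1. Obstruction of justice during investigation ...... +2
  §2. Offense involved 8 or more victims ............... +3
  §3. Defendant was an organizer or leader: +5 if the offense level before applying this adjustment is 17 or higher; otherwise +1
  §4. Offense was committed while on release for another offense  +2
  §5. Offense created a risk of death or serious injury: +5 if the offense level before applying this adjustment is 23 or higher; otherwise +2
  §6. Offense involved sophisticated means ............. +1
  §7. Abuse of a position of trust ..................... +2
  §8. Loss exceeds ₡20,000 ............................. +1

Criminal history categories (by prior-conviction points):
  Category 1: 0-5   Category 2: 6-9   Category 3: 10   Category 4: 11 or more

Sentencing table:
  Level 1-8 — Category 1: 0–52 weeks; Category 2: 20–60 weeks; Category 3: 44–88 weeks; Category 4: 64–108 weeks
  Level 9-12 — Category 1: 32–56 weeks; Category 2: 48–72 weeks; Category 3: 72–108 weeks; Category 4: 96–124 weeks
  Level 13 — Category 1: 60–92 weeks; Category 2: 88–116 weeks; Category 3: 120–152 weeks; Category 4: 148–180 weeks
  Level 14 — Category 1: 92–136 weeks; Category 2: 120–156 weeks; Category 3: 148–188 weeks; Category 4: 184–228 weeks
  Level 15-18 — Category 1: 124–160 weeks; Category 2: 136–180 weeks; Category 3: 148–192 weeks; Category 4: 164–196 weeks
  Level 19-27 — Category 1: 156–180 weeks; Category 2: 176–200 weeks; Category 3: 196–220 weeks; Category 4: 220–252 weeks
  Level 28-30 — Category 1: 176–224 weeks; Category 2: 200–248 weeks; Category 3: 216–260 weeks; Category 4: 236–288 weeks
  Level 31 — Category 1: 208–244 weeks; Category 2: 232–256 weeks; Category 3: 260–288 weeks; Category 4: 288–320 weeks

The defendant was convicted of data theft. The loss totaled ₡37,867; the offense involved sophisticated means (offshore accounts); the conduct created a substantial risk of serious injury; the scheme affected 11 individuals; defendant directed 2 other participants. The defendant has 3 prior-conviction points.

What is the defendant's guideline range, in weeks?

32-56 weeks

Base offense level for data theft: 4.
§2 applies: 4 + 3 = 7.
§3 applies (level before this adjustment is 7 < 17, so +1): 7 + 1 = 8.
§4 does not apply.
§5 applies (level before this adjustment is 8 < 23, so +2): 8 + 2 = 10.
§6 applies: 10 + 1 = 11.
§7 does not apply.
§8 applies: 11 + 1 = 12.
Final offense level: 12.
Criminal history: 3 prior points → Category 1 (0-5).
Level 12 falls in the 9-12 band.
Grid: Level 9-12 × Category 1 = 32-56 weeks.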